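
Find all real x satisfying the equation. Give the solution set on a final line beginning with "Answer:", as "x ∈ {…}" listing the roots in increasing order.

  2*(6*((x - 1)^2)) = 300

Step 1. [2*(6*((x - 1)^2)) = 300] 2 out front; divide by 2 ⇒ div: 6*((x - 1)^2) = 150.
Step 2. [6*((x - 1)^2) = 150] 6·(inner) — divide through by 6 ⇒ div: (x - 1)^2 = 25.
Step 3. [(x - 1)^2 = 25] √ both sides: 25 ≥ 0 gives two branches ⇒ sqrt: x - 1 = 5 or -5.
Step 4. [x - 1 = 5 or -5] 1 comes off first (add 1) ⇒ sub: x = 6 or -4.

Answer: x ∈ {-4, 6}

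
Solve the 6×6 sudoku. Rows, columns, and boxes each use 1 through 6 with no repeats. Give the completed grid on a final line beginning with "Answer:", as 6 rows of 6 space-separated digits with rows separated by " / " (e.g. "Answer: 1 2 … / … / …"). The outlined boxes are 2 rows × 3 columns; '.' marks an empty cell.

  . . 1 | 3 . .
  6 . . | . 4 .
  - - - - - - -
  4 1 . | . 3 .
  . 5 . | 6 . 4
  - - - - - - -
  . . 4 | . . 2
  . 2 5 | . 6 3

Step 1. [r1c1∈{2,5}] r1c1 is the only open cell in col 1 admitting 5 ⇒ r1c1=5.
Step 2. [r2c3∈{2,3}] box 1 places 2 nowhere but r2c3. So r2c3=2.
Step 3. [r4c5∈{1,2}] 1 has one home in row 4: r4c5 ⇒ r4c5=1.
Step 4. [r2c6∈{1,5}] r2c6 is the only open cell in col 6 admitting 1, so r2c6=1.
Step 5. [r2c4∈{5}] r2c4 has the single candidate 5. So r2c4=5.
Step 6. [r6c1∈{1}] nothing but 1 survives at r6c1, so r6c1=1.
Step 7. [r5c1∈{3}] r5c1 is down to just 3 ⇒ r5c1=3.
Step 8. [r3c3∈{6}] r3c3's peers cover all but 6. So r3c3=6.
Step 9. [r1c2∈{4}] r1c2's peers cover all but 4 ⇒ r1c2=4.
Step 10. [r4c1∈{2}] nothing but 2 survives at r4c1. So r4c1=2.
Step 11. [r1c5∈{2}] r1c5's peers cover all but 2. So r1c5=2.
Step 12. [r5c2∈{6}] only 6 remains possible at r5c2 ⇒ r5c2=6.
Step 13. [r6c4∈{4}] r6c4's peers cover all but 4. So r6c4=4.
Step 14. [r3c6∈{5}] nothing but 5 survives at r3c6, so r3c6=5.
Step 15. [r3c4∈{2}] r3c4 has the single candidate 2, so r3c4=2.
Step 16. [r1c6∈{6}] r1c6 has the single candidate 6. So r1c6=6.
Step 17. [r4c3∈{3}] only 3 remains possible at r4c3, so r4c3=3.
Step 18. [r2c2∈{3}] nothing but 3 survives at r2c2, so r2c2=3.
Step 19. [r5c5∈{5}] r5c5 has the single candidate 5, so r5c5=5.
Step 20. [r5c4∈{1}] r5c4 is down to just 1. So r5c4=1.

Answer: 5 4 1 3 2 6 / 6 3 2 5 4 1 / 4 1 6 2 3 5 / 2 5 3 6 1 4 / 3 6 4 1 5 2 / 1 2 5 4 6 3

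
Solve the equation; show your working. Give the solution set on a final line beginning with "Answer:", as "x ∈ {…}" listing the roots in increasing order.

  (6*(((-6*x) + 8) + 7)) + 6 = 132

Step 1. [(6*(((-6*x) + 8) + 7)) + 6 = 132] +6 is outermost — subtract 6 both sides ⇒ sub: 6*(((-6*x) + 8) + 7) = 126.
Step 2. [6*(((-6*x) + 8) + 7) = 126] LHS = 6·(…); ÷6 both sides, so div: ((-6*x) + 8) + 7 = 21.
Step 3. [((-6*x) + 8) + 7 = 21] peel the +7: subtract 7 from each side. So sub: (-6*x) + 8 = 14.
Step 4. [(-6*x) + 8 = 14] +8 is outermost — subtract 8 both sides, so sub: -6*x = 6.
Step 5. [-6*x = 6] leading coefficient -6: divide by -6, so div: x = -1.

Answer: x ∈ {-1}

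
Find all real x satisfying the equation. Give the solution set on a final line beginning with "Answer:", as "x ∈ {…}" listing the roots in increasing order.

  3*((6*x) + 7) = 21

Step 1. [3*((6*x) + 7) = 21] LHS = 3·(…); ÷3 both sides, so div: (6*x) + 7 = 7.
Step 2. [(6*x) + 7 = 7] +7 is outermost — subtract 7 both sides, so sub: 6*x = 0.
Step 3. [6*x = 0] divide by the outer 6. So div: x = 0.

Answer: x ∈ {0}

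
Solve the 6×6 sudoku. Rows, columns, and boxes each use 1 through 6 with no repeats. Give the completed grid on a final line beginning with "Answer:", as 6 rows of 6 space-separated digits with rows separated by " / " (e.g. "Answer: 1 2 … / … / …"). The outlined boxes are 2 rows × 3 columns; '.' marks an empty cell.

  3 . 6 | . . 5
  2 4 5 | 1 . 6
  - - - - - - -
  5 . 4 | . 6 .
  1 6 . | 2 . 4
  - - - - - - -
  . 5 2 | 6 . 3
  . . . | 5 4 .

Step 1. [r4c3∈{3}] nothing but 3 survives at r4c3, so r4c3=3.
Step 2. [r6c3∈{1}] nothing but 1 survives at r6c3 ⇒ r6c3=1.
Step 3. [r3c6∈{1}] nothing but 1 survives at r3c6. So r3c6=1.
Step 4. [r6c2∈{3}] r6c2's peers cover all but 3. So r6c2=3.
Step 5. [r1c4∈{4}] only 4 remains possible at r1c4 ⇒ r1c4=4.
Step 6. [r3c2∈{2}] r3c2 has the single candidate 2. So r3c2=2.
Step 7. [r5c5∈{1}] r5c5's peers cover all but 1 ⇒ r5c5=1.
Step 8. [r1c5∈{2}] r1c5's peers cover all but 2. So r1c5=2.
Step 9. [r1c2∈{1}] nothing but 1 survives at r1c2. So r1c2=1.
Step 10. [r6c6∈{2}] only 2 remains possible at r6c6. So r6c6=2.
Step 11. [r3c4∈{3}] r3c4 has the single candidate 3 ⇒ r3c4=3.
Step 12. [r5c1∈{4}] only 4 remains possible at r5c1, so r5c1=4.
Step 13. [r6c1∈{6}] r6c1's peers cover all but 6 ⇒ r6c1=6.
Step 14. [r4c5∈{5}] r4c5 is down to just 5, so r4c5=5.
Step 15. [r2c5∈{3}] r2c5 is down to just 3 ⇒ r2c5=3.

Answer: 3 1 6 4 2 5 / 2 4 5 1 3 6 / 5 2 4 3 6 1 / 1 6 3 2 5 4 / 4 5 2 6 1 3 / 6 3 1 5 4 2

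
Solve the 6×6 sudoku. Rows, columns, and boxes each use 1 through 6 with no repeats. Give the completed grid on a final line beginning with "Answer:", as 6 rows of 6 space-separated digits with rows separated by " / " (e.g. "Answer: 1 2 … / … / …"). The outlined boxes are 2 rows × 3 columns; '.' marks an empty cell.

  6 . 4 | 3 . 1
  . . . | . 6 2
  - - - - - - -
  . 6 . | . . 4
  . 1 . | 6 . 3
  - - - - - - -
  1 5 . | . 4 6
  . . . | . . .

Step 1. [r6c5∈{1,2,3,5}] col 5 places 3 nowhere but r6c5 ⇒ r6c5=3.
Step 2. [r1c5∈{5}] only 5 remains possible at r1c5. So r1c5=5.
Step 3. [r3c4∈{1,2,5}] in box 4, 5 fits only at r3c4, so r3c4=5.
Step 4. [r4c1∈{2,4,5}] 4 has one home in row 4: r4c1, so r4c1=4.
Step 5. [r6c1∈{2}] only 2 remains possible at r6c1 ⇒ r6c1=2.
Step 6. [r2c3∈{1,3,5}] r2c3 is the only open cell in row 2 admitting 1 ⇒ r2c3=1.
Step 7. [r3c1∈{3}] only 3 remains possible at r3c1, so r3c1=3.
Step 8. [r4c5∈{2}] r4c5's peers cover all but 2, so r4c5=2.
Step 9. [r3c5∈{1}] r3c5 is down to just 1. So r3c5=1.
Step 10. [r4c3∈{5}] r4c3 is down to just 5 ⇒ r4c3=5.
Step 11. [r1c2∈{2}] r1c2's peers cover all but 2 ⇒ r1c2=2.
Step 12. [r6c3∈{6}] nothing but 6 survives at r6c3 ⇒ r6c3=6.
Step 13. [r2c4∈{4}] r2c4 has the single candidate 4. So r2c4=4.
Step 14. [r6c2∈{4}] nothing but 4 survives at r6c2. So r6c2=4.
Step 15. [r6c4∈{1}] r6c4 has the single candidate 1, so r6c4=1.
Step 16. [r5c4∈{2}] only 2 remains possible at r5c4. So r5c4=2.
Step 17. [r2c1∈{5}] nothing but 5 survives at r2c1. So r2c1=5.
Step 18. [r5c3∈{3}] nothing but 3 survives at r5c3, so r5c3=3.
Step 19. [r3c3∈{2}] r3c3 is down to just 2 ⇒ r3c3=2.
Step 20. [r2c2∈{3}] r2c2's peers cover all but 3 ⇒ r2c2=3.
Step 21. [r6c6∈{5}] r6c6 has the single candidate 5, so r6c6=5.

Answer: 6 2 4 3 5 1 / 5 3 1 4 6 2 / 3 6 2 5 1 4 / 4 1 5 6 2 3 / 1 5 3 2 4 6 / 2 4 6 1 3 5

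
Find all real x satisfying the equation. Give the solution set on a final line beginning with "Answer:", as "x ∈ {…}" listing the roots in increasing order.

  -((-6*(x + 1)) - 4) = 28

Step 1. [-((-6*(x + 1)) - 4) = 28] LHS negated; negate both sides ⇒ neg: (-6*(x + 1)) - 4 = -28.
Step 2. [(-6*(x + 1)) - 4 = -28] -4 is outermost — add 4 both sides, so sub: -6*(x + 1) = -24.
Step 3. [-6*(x + 1) = -24] leading coefficient -6: divide by -6. So div: x + 1 = 4.
Step 4. [x + 1 = 4] subtract 1: x sits inside (… + 1). So sub: x = 3.

Answer: x ∈ {3}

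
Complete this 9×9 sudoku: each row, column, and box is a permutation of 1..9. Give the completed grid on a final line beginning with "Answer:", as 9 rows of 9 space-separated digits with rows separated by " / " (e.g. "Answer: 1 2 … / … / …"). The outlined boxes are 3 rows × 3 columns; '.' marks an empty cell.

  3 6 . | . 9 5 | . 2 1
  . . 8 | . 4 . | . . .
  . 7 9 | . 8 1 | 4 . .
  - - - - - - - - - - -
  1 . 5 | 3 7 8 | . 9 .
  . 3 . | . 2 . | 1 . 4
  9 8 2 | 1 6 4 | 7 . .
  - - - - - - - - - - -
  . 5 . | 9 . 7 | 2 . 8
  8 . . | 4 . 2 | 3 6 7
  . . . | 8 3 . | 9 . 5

Step 1. [r8c3∈{1}] r8c3 is down to just 1 ⇒ r8c3=1.
Step 2. [r6c8∈{3,5}] row 6 places 5 nowhere but r6c8, so r6c8=5.
Step 3. [r2c6∈{3,6}] in col 6, 3 fits only at r2c6, so r2c6=3.
Step 4. [r1c3∈{4}] only 4 remains possible at r1c3, so r1c3=4.
Step 5. [r4c7∈{6}] r4c7 has the single candidate 6, so r4c7=6.
Step 6. [r9c8∈{1,4}] in row 9, 1 fits only at r9c8. So r9c8=1.
Step 7. [r9c6∈{6}] nothing but 6 survives at r9c6, so r9c6=6.
Step 8. [r9c3∈{7}] r9c3 is down to just 7 ⇒ r9c3=7.
Step 9. [r5c3∈{6}] r5c3 is down to just 6, so r5c3=6.
Step 10. [r3c1∈{2,5}] across row 3, 5 lands solely at r3c1, so r3c1=5.
Step 11. [r2c1∈{2}] nothing but 2 survives at r2c1, so r2c1=2.
Step 12. [r9c1∈{4}] r9c1 is down to just 4, so r9c1=4.
Step 13. [r2c8∈{7}] r2c8 is down to just 7, so r2c8=7.
Step 14. [r2c4∈{6}] r2c4's peers cover all but 6 ⇒ r2c4=6.
Step 15. [r6c9∈{3}] r6c9's peers cover all but 3 ⇒ r6c9=3.
Step 16. [r4c9∈{2}] nothing but 2 survives at r4c9 ⇒ r4c9=2.
Step 17. [r8c5∈{5}] r8c5's peers cover all but 5. So r8c5=5.
Step 18. [r5c8∈{8}] nothing but 8 survives at r5c8 ⇒ r5c8=8.
Step 19. [r5c1∈{7}] r5c1 has the single candidate 7, so r5c1=7.
Step 20. [r3c8∈{3}] r3c8 is down to just 3 ⇒ r3c8=3.
Step 21. [r4c2∈{4}] r4c2's peers cover all but 4 ⇒ r4c2=4.
Step 22. [r8c2∈{9}] r8c2's peers cover all but 9, so r8c2=9.
Step 23. [r2c7∈{5}] nothing but 5 survives at r2c7. So r2c7=5.
Step 24. [r2c9∈{9}] r2c9's peers cover all but 9, so r2c9=9.
Step 25. [r5c4∈{5}] r5c4 is down to just 5 ⇒ r5c4=5.
Step 26. [r3c4∈{2}] r3c4's peers cover all but 2, so r3c4=2.
Step 27. [r1c4∈{7}] r1c4 has the single candidate 7, so r1c4=7.
Step 28. [r7c3∈{3}] r7c3 is down to just 3. So r7c3=3.
Step 29. [r1c7∈{8}] r1c7's peers cover all but 8. So r1c7=8.
Step 30. [r2c2∈{1}] r2c2 has the single candidate 1, so r2c2=1.
Step 31. [r9c2∈{2}] r9c2 has the single candidate 2. So r9c2=2.
Step 32. [r7c5∈{1}] r7c5 has the single candidate 1, so r7c5=1.
Step 33. [r7c8∈{4}] r7c8 is down to just 4, so r7c8=4.
Step 34. [r3c9∈{6}] only 6 remains possible at r3c9. So r3c9=6.
Step 35. [r5c6∈{9}] r5c6's peers cover all but 9 ⇒ r5c6=9.
Step 36. [r7c1∈{6}] r7c1's peers cover all but 6. So r7c1=6.

Answer: 3 6 4 7 9 5 8 2 1 / 2 1 8 6 4 3 5 7 9 / 5 7 9 2 8 1 4 3 6 / 1 4 5 3 7 8 6 9 2 / 7 3 6 5 2 9 1 8 4 / 9 8 2 1 6 4 7 5 3 / 6 5 3 9 1 7 2 4 8 / 8 9 1 4 5 2 3 6 7 / 4 2 7 8 3 6 9 1 5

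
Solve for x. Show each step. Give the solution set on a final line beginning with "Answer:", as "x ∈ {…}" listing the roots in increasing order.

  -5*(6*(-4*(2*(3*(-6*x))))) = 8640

Step 1. [-5*(6*(-4*(2*(3*(-6*x))))) = 8640] divide by the outer -5 ⇒ div: 6*(-4*(2*(3*(-6*x)))) = -1728.
Step 2. [6*(-4*(2*(3*(-6*x)))) = -1728] LHS = 6·(…); ÷6 both sides ⇒ div: -4*(2*(3*(-6*x))) = -288.
Step 3. [-4*(2*(3*(-6*x))) = -288] divide by the outer -4 ⇒ div: 2*(3*(-6*x)) = 72.
Step 4. [2*(3*(-6*x)) = 72] divide by the outer 2. So div: 3*(-6*x) = 36.
Step 5. [3*(-6*x) = 36] 3·(inner) — divide through by 3. So div: -6*x = 12.
Step 6. [-6*x = 12] LHS = -6·(…); ÷-6 both sides. So div: x = -2.

Answer: x ∈ {-2}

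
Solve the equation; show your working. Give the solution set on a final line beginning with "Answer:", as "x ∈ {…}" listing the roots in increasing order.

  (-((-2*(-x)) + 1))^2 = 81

Step 1. [(-((-2*(-x)) + 1))^2 = 81] 81 ≥ 0, LHS is (·)² — take ±√, so sqrt: -((-2*(-x)) + 1) = 9 or -9.
Step 2. [-((-2*(-x)) + 1) = 9 or -9] flip signs both sides ⇒ neg: (-2*(-x)) + 1 = -9 or 9.
Step 3. [(-2*(-x)) + 1 = -9 or 9] peel the +1: subtract 1 from each side, so sub: -2*(-x) = -10 or 8.
Step 4. [-2*(-x) = -10 or 8] -2 out front; divide by -2. So div: -x = 5 or -4.
Step 5. [-x = 5 or -4] leading − — multiply by −1. So neg: x = -5 or 4.

Answer: x ∈ {-5, 4}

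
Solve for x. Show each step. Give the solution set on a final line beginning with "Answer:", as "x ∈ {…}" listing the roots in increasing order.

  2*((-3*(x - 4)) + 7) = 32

Step 1. [2*((-3*(x - 4)) + 7) = 32] 2·(inner) — divide through by 2 ⇒ div: (-3*(x - 4)) + 7 = 16.
Step 2. [(-3*(x - 4)) + 7 = 16] the outer +7 inverts by subtracting 7, so sub: -3*(x - 4) = 9.
Step 3. [-3*(x - 4) = 9] divide by the outer -3 ⇒ div: x - 4 = -3.
Step 4. [x - 4 = -3] add 4: x sits inside (… - 4). So sub: x = 1.

Answer: x ∈ {1}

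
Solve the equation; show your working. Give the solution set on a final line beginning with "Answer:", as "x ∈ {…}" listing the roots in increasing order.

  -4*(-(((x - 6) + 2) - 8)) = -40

Step 1. [-4*(-(((x - 6) + 2) - 8)) = -40] leading coefficient -4: divide by -4. So div: -(((x - 6) + 2) - 8) = 10.
Step 2. [-(((x - 6) + 2) - 8) = 10] flip signs both sides ⇒ neg: ((x - 6) + 2) - 8 = -10.
Step 3. [((x - 6) + 2) - 8 = -10] peel the -8: add 8 from each side ⇒ sub: (x - 6) + 2 = -2.
Step 4. [(x - 6) + 2 = -2] subtract 2: x sits inside (… + 2), so sub: x - 6 = -4.
Step 5. [x - 6 = -4] add 6: x sits inside (… - 6). So sub: x = 2.

Answer: x ∈ {2}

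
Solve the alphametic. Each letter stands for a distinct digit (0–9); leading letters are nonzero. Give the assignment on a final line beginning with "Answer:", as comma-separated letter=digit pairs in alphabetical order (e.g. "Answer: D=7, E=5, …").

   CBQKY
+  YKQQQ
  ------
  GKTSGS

Step 1. [col 1: Y + Q ≡ S (mod 10)] column 1 (Y + Q ≡ S (mod 10), carry-in 0) doesn't pin Y yet; pick Y=8 and continue. So Y=8.
Step 2. [col 1: Y + Q ≡ S (mod 10)] several values work for S in column 1 (Y + Q ≡ S (mod 10), carry-in 0); try S=5. So S=5.
Step 3. [col 1: Y + Q ≡ S (mod 10)] column 1 reads Y+Q+carry(0)=S with Y=8, S=5; with digits 5,8 already taken and all letters distinct, the only value for Q is 7 ⇒ Q=7.
Step 4. [col 2: K + Q ≡ G (mod 10)] several values work for K in column 2 (K + Q ≡ G (mod 10), carry-in 1); try K=3, so K=3.
Step 5. [col 2: K + Q ≡ G (mod 10)] column 2 reads K+Q+carry(1)=G with K=3, Q=7; with digits 3,5,7,8 already taken and all letters distinct, the only value for G is 1, so G=1.
Step 6. [col 4: B + K ≡ T (mod 10)] column 4 (B + K ≡ T (mod 10), carry-in 1) doesn't pin T yet; pick T=0 and continue, so T=0.
Step 7. [col 4: B + K ≡ T (mod 10)] column 4: given K=3, T=0, carry-in 1, and digits 0,1,3,5,7,8 already taken and all letters distinct, B+K≡T (mod 10) forces B=6 ⇒ B=6.
Step 8. [col 5: C + Y ≡ K (mod 10)] in column 5 we have C+Y≡K with carry-in 1; given Y=8, K=3 and digits 0,1,3,5,6,7,8 already taken and all letters distinct, that pins C to 4. So C=4.

Answer: B=6, C=4, G=1, K=3, Q=7, S=5, T=0, Y=8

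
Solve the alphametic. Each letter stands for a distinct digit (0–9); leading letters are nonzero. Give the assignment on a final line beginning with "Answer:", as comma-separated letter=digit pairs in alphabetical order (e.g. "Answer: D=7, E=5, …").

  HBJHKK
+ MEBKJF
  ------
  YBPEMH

Step 1. [col 1: K + F ≡ H (mod 10)] several values work for K in column 1 (K + F ≡ H (mod 10), carry-in 0); try K=3. So K=3.
Step 2. [col 1: K + F ≡ H (mod 10)] F=2 is one option consistent with column 1 (K + F ≡ H (mod 10), carry-in 0) — take it ⇒ F=2.
Step 3. [col 1: K + F ≡ H (mod 10)] from column 1 (K=3, F=2, carry-in 0, digits 2,3 already taken and all letters distinct): H must equal 5 ⇒ H=5.
Step 4. [col 2: K + J ≡ M (mod 10)] no forcing yet in column 2 (carry-in 0); J=8 is free and consistent — try it ⇒ J=8.
Step 5. [col 2: K + J ≡ M (mod 10)] in column 2 we have K+J≡M with carry-in 0; given K=3, J=8 and digits 2,3,5,8 already taken and all letters distinct, that pins M to 1. So M=1.
Step 6. [col 3: H + K ≡ E (mod 10)] from column 3 (H=5, K=3, carry-in 1, digits 1,2,3,5,8 already taken and all letters distinct): E must equal 9 ⇒ E=9.
Step 7. [col 4: J + B ≡ P (mod 10)] column 4: given J=8, carry-in 0, and digits 1,2,3,5,8,9 already taken and all letters distinct, J+B≡P (mod 10) forces P=4, so P=4.
Step 8. [col 4: J + B ≡ P (mod 10)] in column 4 we have J+B≡P with carry-in 0; given J=8, P=4 and digits 1,2,3,4,5,8,9 already taken and all letters distinct, that pins B to 6 ⇒ B=6.
Step 9. [col 6: H + M ≡ Y (mod 10)] column 6: given H=5, M=1, carry-in 1, and digits 1,2,3,4,5,6,8,9 already taken and all letters distinct, H+M≡Y (mod 10) forces Y=7, so Y=7.

Answer: B=6, E=9, F=2, H=5, J=8, K=3, M=1, P=4, Y=7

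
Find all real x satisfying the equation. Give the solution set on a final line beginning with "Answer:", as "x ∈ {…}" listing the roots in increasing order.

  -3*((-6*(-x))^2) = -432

Step 1. [-3*((-6*(-x))^2) = -432] divide by the outer -3, so div: (-6*(-x))^2 = 144.
Step 2. [(-6*(-x))^2 = 144] 144 ≥ 0, LHS is (·)² — take ±√. So sqrt: -6*(-x) = 12 or -12.
Step 3. [-6*(-x) = 12 or -12] leading coefficient -6: divide by -6, so div: -x = -2 or 2.
Step 4. [-x = -2 or 2] leading − — multiply by −1, so neg: x = 2 or -2.

Answer: x ∈ {-2, 2}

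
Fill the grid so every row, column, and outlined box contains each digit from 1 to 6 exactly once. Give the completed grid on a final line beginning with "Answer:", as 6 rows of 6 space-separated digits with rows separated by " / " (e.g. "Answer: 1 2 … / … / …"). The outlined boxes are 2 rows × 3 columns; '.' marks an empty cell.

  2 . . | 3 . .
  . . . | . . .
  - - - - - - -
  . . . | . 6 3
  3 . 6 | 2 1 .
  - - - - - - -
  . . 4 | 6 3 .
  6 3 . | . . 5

Step 1. [r4c2∈{4,5}] r4c2 is the only open cell in row 4 admitting 5 ⇒ r4c2=5.
Step 2. [r4c6∈{4}] r4c6 is down to just 4. So r4c6=4.
Step 3. [r2c3∈{1,3,5}] row 2 places 3 nowhere but r2c3, so r2c3=3.
Step 4. [r1c3∈{1,5}] col 3 places 5 nowhere but r1c3. So r1c3=5.
Step 5. [r1c5∈{4}] r1c5 is down to just 4. So r1c5=4.
Step 6. [r6c5∈{2}] nothing but 2 survives at r6c5. So r6c5=2.
Step 7. [r5c6∈{1}] only 1 remains possible at r5c6 ⇒ r5c6=1.
Step 8. [r1c2∈{1,6}] 1 has one home in row 1: r1c2, so r1c2=1.
Step 9. [r2c1∈{4}] nothing but 4 survives at r2c1, so r2c1=4.
Step 10. [r3c3∈{1,2}] across col 3, 2 lands solely at r3c3, so r3c3=2.
Step 11. [r2c5∈{5}] nothing but 5 survives at r2c5 ⇒ r2c5=5.
Step 12. [r1c6∈{6}] nothing but 6 survives at r1c6 ⇒ r1c6=6.
Step 13. [r2c4∈{1}] r2c4's peers cover all but 1 ⇒ r2c4=1.
Step 14. [r5c1∈{5}] r5c1 has the single candidate 5. So r5c1=5.
Step 15. [r6c4∈{4}] nothing but 4 survives at r6c4 ⇒ r6c4=4.
Step 16. [r3c2∈{4}] r3c2's peers cover all but 4 ⇒ r3c2=4.
Step 17. [r5c2∈{2}] only 2 remains possible at r5c2, so r5c2=2.
Step 18. [r3c1∈{1}] r3c1 has the single candidate 1. So r3c1=1.
Step 19. [r2c2∈{6}] r2c2 has the single candidate 6 ⇒ r2c2=6.
Step 20. [r3c4∈{5}] r3c4 has the single candidate 5. So r3c4=5.
Step 21. [r6c3∈{1}] nothing but 1 survives at r6c3, so r6c3=1.
Step 22. [r2c6∈{2}] r2c6 has the single candidate 2 ⇒ r2c6=2.

Answer: 2 1 5 3 4 6 / 4 6 3 1 5 2 / 1 4 2 5 6 3 / 3 5 6 2 1 4 / 5 2 4 6 3 1 / 6 3 1 4 2 5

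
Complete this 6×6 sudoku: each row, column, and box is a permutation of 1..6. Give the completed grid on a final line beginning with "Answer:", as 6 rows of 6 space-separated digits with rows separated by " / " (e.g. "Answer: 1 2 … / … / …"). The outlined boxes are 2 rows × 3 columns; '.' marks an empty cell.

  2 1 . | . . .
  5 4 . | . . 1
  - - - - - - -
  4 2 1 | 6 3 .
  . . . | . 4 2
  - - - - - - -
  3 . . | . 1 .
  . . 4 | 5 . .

Step 1. [r6c2∈{6}] nothing but 6 survives at r6c2, so r6c2=6.
Step 2. [r1c5∈{5,6}] across col 5, 5 lands solely at r1c5 ⇒ r1c5=5.
Step 3. [r2c5∈{2,6}] across col 5, 6 lands solely at r2c5 ⇒ r2c5=6.
Step 4. [r2c3∈{3}] nothing but 3 survives at r2c3, so r2c3=3.
Step 5. [r5c3∈{2,5}] in col 3, 2 fits only at r5c3. So r5c3=2.
Step 6. [r1c4∈{3,4}] across col 4, 3 lands solely at r1c4. So r1c4=3.
Step 7. [r4c3∈{5,6}] r4c3 is the only open cell in col 3 admitting 5 ⇒ r4c3=5.
Step 8. [r5c4∈{4}] r5c4's peers cover all but 4 ⇒ r5c4=4.
Step 9. [r6c1∈{1}] nothing but 1 survives at r6c1, so r6c1=1.
Step 10. [r5c6∈{6}] r5c6 is down to just 6 ⇒ r5c6=6.
Step 11. [r4c1∈{6}] nothing but 6 survives at r4c1 ⇒ r4c1=6.
Step 12. [r1c6∈{4}] r1c6 has the single candidate 4 ⇒ r1c6=4.
Step 13. [r1c3∈{6}] nothing but 6 survives at r1c3. So r1c3=6.
Step 14. [r4c4∈{1}] nothing but 1 survives at r4c4 ⇒ r4c4=1.
Step 15. [r2c4∈{2}] r2c4 is down to just 2, so r2c4=2.
Step 16. [r4c2∈{3}] r4c2's peers cover all but 3 ⇒ r4c2=3.
Step 17. [r6c6∈{3}] only 3 remains possible at r6c6 ⇒ r6c6=3.
Step 18. [r6c5∈{2}] r6c5's peers cover all but 2 ⇒ r6c5=2.
Step 19. [r3c6∈{5}] r3c6's peers cover all but 5 ⇒ r3c6=5.
Step 20. [r5c2∈{5}] only 5 remains possible at r5c2 ⇒ r5c2=5.

Answer: 2 1 6 3 5 4 / 5 4 3 2 6 1 / 4 2 1 6 3 5 / 6 3 5 1 4 2 / 3 5 2 4 1 6 / 1 6 4 5 2 3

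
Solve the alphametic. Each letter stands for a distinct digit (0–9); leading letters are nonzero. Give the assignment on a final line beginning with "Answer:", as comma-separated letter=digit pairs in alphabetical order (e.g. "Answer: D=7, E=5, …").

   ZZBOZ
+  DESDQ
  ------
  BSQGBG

Step 1. [col 1: Z + Q ≡ G (mod 10)] column 1 (Z + Q ≡ G (mod 10), carry-in 0) doesn't pin G yet; pick G=5 and continue, so G=5.
Step 2. [col 1: Z + Q ≡ G (mod 10)] several values work for Z in column 1 (Z + Q ≡ G (mod 10), carry-in 0); try Z=8, so Z=8.
Step 3. [col 1: Z + Q ≡ G (mod 10)] column 1: given Z=8, G=5, carry-in 0, and digits 5,8 already taken and all letters distinct, Z+Q≡G (mod 10) forces Q=7, so Q=7.
Step 4. [col 2: O + D ≡ B (mod 10)] several values work for D in column 2 (O + D ≡ B (mod 10), carry-in 1); try D=4. So D=4.
Step 5. [col 2: O + D ≡ B (mod 10)] O=6 is one option consistent with column 2 (O + D ≡ B (mod 10), carry-in 1) — take it, so O=6.
Step 6. [col 2: O + D ≡ B (mod 10)] from column 2 (O=6, D=4, carry-in 1, digits 4,5,6,7,8 already taken and all letters distinct): B must equal 1 ⇒ B=1.
Step 7. [col 3: B + S ≡ G (mod 10)] in column 3 we have B+S≡G with carry-in 1; given B=1, G=5 and digits 1,4,5,6,7,8 already taken and all letters distinct, that pins S to 3, so S=3.
Step 8. [col 4: Z + E ≡ Q (mod 10)] in column 4 we have Z+E≡Q with carry-in 0; given Z=8, Q=7 and digits 1,3,4,5,6,7,8 already taken and all letters distinct, that pins E to 9. So E=9.

Answer: B=1, D=4, E=9, G=5, O=6, Q=7, S=3, Z=8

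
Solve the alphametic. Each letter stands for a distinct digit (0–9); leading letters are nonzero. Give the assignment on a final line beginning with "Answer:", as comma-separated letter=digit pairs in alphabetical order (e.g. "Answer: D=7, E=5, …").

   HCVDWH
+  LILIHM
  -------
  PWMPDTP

Step 1. [col 1: H + M ≡ P (mod 10)] column 1 (H + M ≡ P (mod 10), carry-in 0) doesn't pin M yet; pick M=7 and continue, so M=7.
Step 2. [col 1: H + M ≡ P (mod 10)] column 1 (H + M ≡ P (mod 10), carry-in 0) doesn't pin H yet; pick H=4 and continue, so H=4.
Step 3. [col 1: H + M ≡ P (mod 10)] column 1: given H=4, M=7, carry-in 0, and digits 4,7 already taken and all letters distinct, H+M≡P (mod 10) forces P=1 ⇒ P=1.
Step 4. [col 2: W + H ≡ T (mod 10)] W=3 is one option consistent with column 2 (W + H ≡ T (mod 10), carry-in 1) — take it ⇒ W=3.
Step 5. [col 2: W + H ≡ T (mod 10)] column 2: given W=3, H=4, carry-in 1, and digits 1,3,4,7 already taken and all letters distinct, W+H≡T (mod 10) forces T=8 ⇒ T=8.
Step 6. [col 3: D + I ≡ D (mod 10)] column 3: given nothing yet, carry-in 0, and digits 1,3,4,7,8 already taken and all letters distinct, D+I≡D (mod 10) forces I=0 ⇒ I=0.
Step 7. [col 3: D + I ≡ D (mod 10)] several values work for D in column 3 (D + I ≡ D (mod 10), carry-in 0); try D=5. So D=5.
Step 8. [col 4: V + L ≡ P (mod 10)] column 4 (V + L ≡ P (mod 10), carry-in 0) doesn't pin V yet; pick V=2 and continue, so V=2.
Step 9. [col 4: V + L ≡ P (mod 10)] column 4: given V=2, P=1, carry-in 0, and digits 0,1,2,3,4,5,7,8 already taken and all letters distinct, V+L≡P (mod 10) forces L=9. So L=9.
Step 10. [col 5: C + I ≡ M (mod 10)] from column 5 (I=0, M=7, carry-in 1, digits 0,1,2,3,4,5,7,8,9 already taken and all letters distinct): C must equal 6. So C=6.

Answer: C=6, D=5, H=4, I=0, L=9, M=7, P=1, T=8, V=2, W=3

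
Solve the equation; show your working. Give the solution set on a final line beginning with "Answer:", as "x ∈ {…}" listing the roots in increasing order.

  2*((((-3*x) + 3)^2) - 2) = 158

Step 1. [2*((((-3*x) + 3)^2) - 2) = 158] LHS = 2·(…); ÷2 both sides. So div: (((-3*x) + 3)^2) - 2 = 79.
Step 2. [(((-3*x) + 3)^2) - 2 = 79] -2 is outermost — add 2 both sides. So sub: ((-3*x) + 3)^2 = 81.
Step 3. [((-3*x) + 3)^2 = 81] 81 ≥ 0, LHS is (·)² — take ±√, so sqrt: (-3*x) + 3 = 9 or -9.
Step 4. [(-3*x) + 3 = 9 or -9] common factor -3 (LHS and 9 or -9) — divide through, so factor: x - 1 = -3 or 3.
Step 5. [x - 1 = -3 or 3] add 1: x sits inside (… - 1). So sub: x = -2 or 4.

Answer: x ∈ {-2, 4}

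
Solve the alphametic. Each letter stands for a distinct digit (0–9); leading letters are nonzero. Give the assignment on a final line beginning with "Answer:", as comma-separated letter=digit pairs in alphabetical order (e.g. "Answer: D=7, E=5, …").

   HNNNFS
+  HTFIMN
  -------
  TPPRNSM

Step 1. [col 1: S + N ≡ M (mod 10)] N=5 is one option consistent with column 1 (S + N ≡ M (mod 10), carry-in 0) — take it, so N=5.
Step 2. [col 1: S + N ≡ M (mod 10)] no forcing yet in column 1 (carry-in 0); S=7 is free and consistent — try it. So S=7.
Step 3. [col 1: S + N ≡ M (mod 10)] in column 1 we have S+N≡M with carry-in 0; given S=7, N=5 and digits 5,7 already taken and all letters distinct, that pins M to 2. So M=2.
Step 4. [col 2: F + M ≡ S (mod 10)] from column 2 (M=2, S=7, carry-in 1, digits 2,5,7 already taken and all letters distinct): F must equal 4, so F=4.
Step 5. [T] the sum has 7 digits but both addends have 6; that extra leading digit T is the final carry, namely 1, so T=1.
Step 6. [col 3: N + I ≡ N (mod 10)] column 3 reads N+I+carry(0)=N with N=5; with digits 1,2,4,5,7 already taken and all letters distinct, the only value for I is 0 ⇒ I=0.
Step 7. [col 4: N + F ≡ R (mod 10)] in column 4 we have N+F≡R with carry-in 0; given N=5, F=4 and digits 0,1,2,4,5,7 already taken and all letters distinct, that pins R to 9. So R=9.
Step 8. [col 5: N + T ≡ P (mod 10)] in column 5 we have N+T≡P with carry-in 0; given N=5, T=1 and digits 0,1,2,4,5,7,9 already taken and all letters distinct, that pins P to 6. So P=6.
Step 9. [col 6: H + H ≡ P (mod 10)] no forcing yet in column 6 (carry-in 0); H=8 is free and consistent — try it, so H=8.

Answer: F=4, H=8, I=0, M=2, N=5, P=6, R=9, S=7, T=1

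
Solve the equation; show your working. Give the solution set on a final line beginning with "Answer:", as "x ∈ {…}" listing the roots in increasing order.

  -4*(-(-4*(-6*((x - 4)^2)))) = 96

Step 1. [-4*(-(-4*(-6*((x - 4)^2)))) = 96] -4·(inner) — divide through by -4. So div: -(-4*(-6*((x - 4)^2))) = -24.
Step 2. [-(-4*(-6*((x - 4)^2))) = -24] flip signs both sides ⇒ neg: -4*(-6*((x - 4)^2)) = 24.
Step 3. [-4*(-6*((x - 4)^2)) = 24] leading coefficient -4: divide by -4. So div: -6*((x - 4)^2) = -6.
Step 4. [-6*((x - 4)^2) = -6] -6·(inner) — divide through by -6. So div: (x - 4)^2 = 1.
Step 5. [(x - 4)^2 = 1] 1 ≥ 0, LHS is (·)² — take ±√ ⇒ sqrt: x - 4 = 1 or -1.
Step 6. [x - 4 = 1 or -1] -4 is outermost — add 4 both sides, so sub: x = 5 or 3.

Answer: x ∈ {3, 5}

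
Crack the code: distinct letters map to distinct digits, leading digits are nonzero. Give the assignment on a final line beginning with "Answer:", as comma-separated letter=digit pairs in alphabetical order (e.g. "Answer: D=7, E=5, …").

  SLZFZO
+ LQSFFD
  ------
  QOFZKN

Step 1. [col 1: O + D ≡ N (mod 10)] column 1 (O + D ≡ N (mod 10), carry-in 0) doesn't pin D yet; pick D=6 and continue ⇒ D=6.
Step 2. [col 1: O + D ≡ N (mod 10)] column 1 (O + D ≡ N (mod 10), carry-in 0) doesn't pin O yet; pick O=1 and continue ⇒ O=1.
Step 3. [col 1: O + D ≡ N (mod 10)] in column 1 we have O+D≡N with carry-in 0; given O=1, D=6 and digits 1,6 already taken and all letters distinct, that pins N to 7 ⇒ N=7.
Step 4. [col 2: Z + F ≡ K (mod 10)] several values work for F in column 2 (Z + F ≡ K (mod 10), carry-in 0); try F=4, so F=4.
Step 5. [col 2: Z + F ≡ K (mod 10)] K=3 is one option consistent with column 2 (Z + F ≡ K (mod 10), carry-in 0) — take it ⇒ K=3.
Step 6. [col 2: Z + F ≡ K (mod 10)] in column 2 we have Z+F≡K with carry-in 0; given F=4, K=3 and digits 1,3,4,6,7 already taken and all letters distinct, that pins Z to 9. So Z=9.
Step 7. [col 4: Z + S ≡ F (mod 10)] column 4 reads Z+S+carry(0)=F with Z=9, F=4; with digits 1,3,4,6,7,9 already taken and all letters distinct, the only value for S is 5, so S=5.
Step 8. [col 5: L + Q ≡ O (mod 10)] no forcing yet in column 5 (carry-in 1); L=2 is free and consistent — try it, so L=2.
Step 9. [col 5: L + Q ≡ O (mod 10)] column 5: given L=2, O=1, carry-in 1, and digits 1,2,3,4,5,6,7,9 already taken and all letters distinct, L+Q≡O (mod 10) forces Q=8, so Q=8.

Answer: D=6, F=4, K=3, L=2, N=7, O=1, Q=8, S=5, Z=9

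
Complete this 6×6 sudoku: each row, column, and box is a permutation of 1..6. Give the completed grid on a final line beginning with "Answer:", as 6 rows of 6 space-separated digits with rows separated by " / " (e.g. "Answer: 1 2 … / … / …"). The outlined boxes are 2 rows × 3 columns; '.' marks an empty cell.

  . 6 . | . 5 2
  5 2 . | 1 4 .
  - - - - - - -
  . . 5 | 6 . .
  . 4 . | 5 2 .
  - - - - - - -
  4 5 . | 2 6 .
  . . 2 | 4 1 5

Step 1. [r3c2∈{1,3}] col 2 places 1 nowhere but r3c2 ⇒ r3c2=1.
Step 2. [r2c3∈{3}] nothing but 3 survives at r2c3 ⇒ r2c3=3.
Step 3. [r3c5∈{3}] only 3 remains possible at r3c5. So r3c5=3.
Step 4. [r4c1∈{3,6}] across row 4, 3 lands solely at r4c1. So r4c1=3.
Step 5. [r5c3∈{1}] r5c3's peers cover all but 1. So r5c3=1.
Step 6. [r1c4∈{3}] r1c4 is down to just 3. So r1c4=3.
Step 7. [r1c3∈{4}] r1c3 is down to just 4, so r1c3=4.
Step 8. [r6c2∈{3}] only 3 remains possible at r6c2, so r6c2=3.
Step 9. [r2c6∈{6}] r2c6's peers cover all but 6, so r2c6=6.
Step 10. [r6c1∈{6}] only 6 remains possible at r6c1, so r6c1=6.
Step 11. [r3c6∈{4}] only 4 remains possible at r3c6. So r3c6=4.
Step 12. [r1c1∈{1}] r1c1's peers cover all but 1 ⇒ r1c1=1.
Step 13. [r4c6∈{1}] r4c6 has the single candidate 1. So r4c6=1.
Step 14. [r4c3∈{6}] r4c3 has the single candidate 6 ⇒ r4c3=6.
Step 15. [r5c6∈{3}] only 3 remains possible at r5c6 ⇒ r5c6=3.
Step 16. [r3c1∈{2}] r3c1 has the single candidate 2 ⇒ r3c1=2.

Answer: 1 6 4 3 5 2 / 5 2 3 1 4 6 / 2 1 5 6 3 4 / 3 4 6 5 2 1 / 4 5 1 2 6 3 / 6 3 2 4 1 5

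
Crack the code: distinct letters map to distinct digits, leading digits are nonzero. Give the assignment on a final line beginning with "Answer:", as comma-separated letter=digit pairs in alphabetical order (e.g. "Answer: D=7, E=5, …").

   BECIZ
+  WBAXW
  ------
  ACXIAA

Step 1. [col 1: Z + W ≡ A (mod 10)] several values work for A in column 1 (Z + W ≡ A (mod 10), carry-in 0); try A=1 ⇒ A=1.
Step 2. [col 1: Z + W ≡ A (mod 10)] several values work for Z in column 1 (Z + W ≡ A (mod 10), carry-in 0); try Z=4 ⇒ Z=4.
Step 3. [col 1: Z + W ≡ A (mod 10)] column 1 reads Z+W+carry(0)=A with Z=4, A=1; with digits 1,4 already taken and all letters distinct, the only value for W is 7 ⇒ W=7.
Step 4. [col 2: I + X ≡ A (mod 10)] no forcing yet in column 2 (carry-in 1); I=2 is free and consistent — try it ⇒ I=2.
Step 5. [col 2: I + X ≡ A (mod 10)] column 2 reads I+X+carry(1)=A with I=2, A=1; with digits 1,2,4,7 already taken and all letters distinct, the only value for X is 8, so X=8.
Step 6. [col 3: C + A ≡ I (mod 10)] from column 3 (A=1, I=2, carry-in 1, digits 1,2,4,7,8 already taken and all letters distinct): C must equal 0. So C=0.
Step 7. [col 4: E + B ≡ X (mod 10)] column 4 (E + B ≡ X (mod 10), carry-in 0) doesn't pin B yet; pick B=3 and continue, so B=3.
Step 8. [col 4: E + B ≡ X (mod 10)] column 4: given B=3, X=8, carry-in 0, and digits 0,1,2,3,4,7,8 already taken and all letters distinct, E+B≡X (mod 10) forces E=5. So E=5.

Answer: A=1, B=3, C=0, E=5, I=2, W=7, X=8, Z=4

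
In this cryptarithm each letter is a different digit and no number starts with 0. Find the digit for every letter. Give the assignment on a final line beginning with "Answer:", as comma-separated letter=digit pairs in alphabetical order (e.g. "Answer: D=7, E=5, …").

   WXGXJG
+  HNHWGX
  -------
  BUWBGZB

Step 1. [col 1: G + X ≡ B (mod 10)] column 1 (G + X ≡ B (mod 10), carry-in 0) doesn't pin X yet; pick X=8 and continue, so X=8.
Step 2. [col 1: G + X ≡ B (mod 10)] column 1 (G + X ≡ B (mod 10), carry-in 0) doesn't pin B yet; pick B=1 and continue. So B=1.
Step 3. [col 1: G + X ≡ B (mod 10)] from column 1 (X=8, B=1, carry-in 0, digits 1,8 already taken and all letters distinct): G must equal 3 ⇒ G=3.
Step 4. [col 2: J + G ≡ Z (mod 10)] several values work for J in column 2 (J + G ≡ Z (mod 10), carry-in 1); try J=6 ⇒ J=6.
Step 5. [col 2: J + G ≡ Z (mod 10)] from column 2 (J=6, G=3, carry-in 1, digits 1,3,6,8 already taken and all letters distinct): Z must equal 0, so Z=0.
Step 6. [col 3: X + W ≡ G (mod 10)] from column 3 (X=8, G=3, carry-in 1, digits 0,1,3,6,8 already taken and all letters distinct): W must equal 4, so W=4.
Step 7. [col 4: G + H ≡ B (mod 10)] column 4 reads G+H+carry(1)=B with G=3, B=1; with digits 0,1,3,4,6,8 already taken and all letters distinct, the only value for H is 7 ⇒ H=7.
Step 8. [col 5: X + N ≡ W (mod 10)] column 5 reads X+N+carry(1)=W with X=8, W=4; with digits 0,1,3,4,6,7,8 already taken and all letters distinct, the only value for N is 5. So N=5.
Step 9. [col 6: W + H ≡ U (mod 10)] in column 6 we have W+H≡U with carry-in 1; given W=4, H=7 and digits 0,1,3,4,5,6,7,8 already taken and all letters distinct, that pins U to 2, so U=2.

Answer: B=1, G=3, H=7, J=6, N=5, U=2, W=4, X=8, Z=0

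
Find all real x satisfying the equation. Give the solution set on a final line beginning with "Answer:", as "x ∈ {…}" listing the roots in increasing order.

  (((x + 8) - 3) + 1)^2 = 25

Step 1. [(((x + 8) - 3) + 1)^2 = 25] LHS squared, RHS 25 ≥ 0: apply √ (±) ⇒ sqrt: ((x + 8) - 3) + 1 = 5 or -5.
Step 2. [((x + 8) - 3) + 1 = 5 or -5] peel the +1: subtract 1 from each side. So sub: (x + 8) - 3 = 4 or -6.
Step 3. [(x + 8) - 3 = 4 or -6] -3 is outermost — add 3 both sides, so sub: x + 8 = 7 or -3.
Step 4. [x + 8 = 7 or -3] peel the +8: subtract 8 from each side, so sub: x = -1 or -11.

Answer: x ∈ {-11, -1}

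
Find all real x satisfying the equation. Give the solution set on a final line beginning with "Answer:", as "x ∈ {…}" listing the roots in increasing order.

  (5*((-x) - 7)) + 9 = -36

Step 1. [(5*((-x) - 7)) + 9 = -36] peel the +9: subtract 9 from each side, so sub: 5*((-x) - 7) = -45.
Step 2. [5*((-x) - 7) = -45] divide by the outer 5 ⇒ div: (-x) - 7 = -9.
Step 3. [(-x) - 7 = -9] the outer -7 inverts by adding 7, so sub: -x = -2.
Step 4. [-x = -2] flip signs both sides ⇒ neg: x = 2.

Answer: x ∈ {2}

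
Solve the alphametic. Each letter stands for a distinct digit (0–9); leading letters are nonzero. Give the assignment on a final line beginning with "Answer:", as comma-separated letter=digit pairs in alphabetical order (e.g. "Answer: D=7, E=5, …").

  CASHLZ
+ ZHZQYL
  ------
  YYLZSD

Step 1. [col 1: Z + L ≡ D (mod 10)] no forcing yet in column 1 (carry-in 0); L=8 is free and consistent — try it. So L=8.
Step 2. [col 1: Z + L ≡ D (mod 10)] column 1 (Z + L ≡ D (mod 10), carry-in 0) doesn't pin Z yet; pick Z=2 and continue ⇒ Z=2.
Step 3. [col 1: Z + L ≡ D (mod 10)] column 1 reads Z+L+carry(0)=D with Z=2, L=8; with digits 2,8 already taken and all letters distinct, the only value for D is 0. So D=0.
Step 4. [col 2: L + Y ≡ S (mod 10)] column 2 (L + Y ≡ S (mod 10), carry-in 1) doesn't pin Y yet; pick Y=6 and continue, so Y=6.
Step 5. [col 2: L + Y ≡ S (mod 10)] column 2 reads L+Y+carry(1)=S with L=8, Y=6; with digits 0,2,6,8 already taken and all letters distinct, the only value for S is 5, so S=5.
Step 6. [col 3: H + Q ≡ Z (mod 10)] no forcing yet in column 3 (carry-in 1); Q=4 is free and consistent — try it, so Q=4.
Step 7. [col 3: H + Q ≡ Z (mod 10)] column 3 reads H+Q+carry(1)=Z with Q=4, Z=2; with digits 0,2,4,5,6,8 already taken and all letters distinct, the only value for H is 7. So H=7.
Step 8. [col 5: A + H ≡ Y (mod 10)] column 5: given H=7, Y=6, carry-in 0, and digits 0,2,4,5,6,7,8 already taken and all letters distinct, A+H≡Y (mod 10) forces A=9 ⇒ A=9.
Step 9. [col 6: C + Z ≡ Y (mod 10)] in column 6 we have C+Z≡Y with carry-in 1; given Z=2, Y=6 and digits 0,2,4,5,6,7,8,9 already taken and all letters distinct, that pins C to 3. So C=3.

Answer: A=9, C=3, D=0, H=7, L=8, Q=4, S=5, Y=6, Z=2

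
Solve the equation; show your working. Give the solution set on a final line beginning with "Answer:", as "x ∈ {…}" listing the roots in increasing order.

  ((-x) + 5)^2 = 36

Step 1. [((-x) + 5)^2 = 36] √ both sides: 36 ≥ 0 gives two branches, so sqrt: (-x) + 5 = 6 or -6.
Step 2. [(-x) + 5 = 6 or -6] 5 comes off first (subtract 5), so sub: -x = 1 or -11.
Step 3. [-x = 1 or -11] leading − — multiply by −1 ⇒ neg: x = -1 or 11.

Answer: x ∈ {-1, 11}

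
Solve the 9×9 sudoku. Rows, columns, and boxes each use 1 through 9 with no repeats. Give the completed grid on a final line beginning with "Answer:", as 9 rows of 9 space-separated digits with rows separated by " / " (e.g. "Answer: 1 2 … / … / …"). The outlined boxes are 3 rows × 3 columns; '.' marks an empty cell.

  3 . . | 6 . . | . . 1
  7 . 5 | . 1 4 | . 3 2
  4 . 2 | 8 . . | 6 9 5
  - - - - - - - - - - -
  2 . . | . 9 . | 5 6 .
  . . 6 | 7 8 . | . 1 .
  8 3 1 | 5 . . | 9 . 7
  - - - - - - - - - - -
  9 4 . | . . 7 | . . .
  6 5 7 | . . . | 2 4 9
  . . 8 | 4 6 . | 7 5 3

Step 1. [r5c6∈{2,3}] r5c6 is the only open cell in row 5 admitting 2. So r5c6=2.
Step 2. [r8c5∈{3}] r8c5's peers cover all but 3 ⇒ r8c5=3.
Step 3. [r2c7∈{8}] only 8 remains possible at r2c7, so r2c7=8.
Step 4. [r8c4∈{1}] nothing but 1 survives at r8c4 ⇒ r8c4=1.
Step 5. [r1c5∈{2,5,7}] row 1 places 2 nowhere but r1c5. So r1c5=2.
Step 6. [r1c3∈{9}] r1c3's peers cover all but 9. So r1c3=9.
Step 7. [r5c9∈{4}] only 4 remains possible at r5c9, so r5c9=4.
Step 8. [r7c8∈{8}] only 8 remains possible at r7c8, so r7c8=8.
Step 9. [r4c4∈{3}] r4c4 is down to just 3, so r4c4=3.
Step 10. [r3c2∈{1}] r3c2 is down to just 1, so r3c2=1.
Step 11. [r5c7∈{3}] r5c7 has the single candidate 3. So r5c7=3.
Step 12. [r7c4∈{2}] r7c4 has the single candidate 2, so r7c4=2.
Step 13. [r6c5∈{4}] r6c5's peers cover all but 4. So r6c5=4.
Step 14. [r8c6∈{8}] nothing but 8 survives at r8c6, so r8c6=8.
Step 15. [r7c5∈{5}] only 5 remains possible at r7c5 ⇒ r7c5=5.
Step 16. [r7c3∈{3}] r7c3 is down to just 3, so r7c3=3.
Step 17. [r7c9∈{6}] nothing but 6 survives at r7c9. So r7c9=6.
Step 18. [r5c2∈{9}] r5c2 has the single candidate 9 ⇒ r5c2=9.
Step 19. [r9c2∈{2}] r9c2's peers cover all but 2. So r9c2=2.
Step 20. [r9c6∈{9}] r9c6 is down to just 9. So r9c6=9.
Step 21. [r2c4∈{9}] r2c4's peers cover all but 9 ⇒ r2c4=9.
Step 22. [r6c6∈{6}] r6c6's peers cover all but 6. So r6c6=6.
Step 23. [r3c6∈{3}] nothing but 3 survives at r3c6, so r3c6=3.
Step 24. [r1c2∈{8}] r1c2 has the single candidate 8, so r1c2=8.
Step 25. [r2c2∈{6}] r2c2 is down to just 6. So r2c2=6.
Step 26. [r7c7∈{1}] r7c7's peers cover all but 1, so r7c7=1.
Step 27. [r1c8∈{7}] r1c8 has the single candidate 7 ⇒ r1c8=7.
Step 28. [r5c1∈{5}] nothing but 5 survives at r5c1. So r5c1=5.
Step 29. [r9c1∈{1}] only 1 remains possible at r9c1 ⇒ r9c1=1.
Step 30. [r1c7∈{4}] only 4 remains possible at r1c7 ⇒ r1c7=4.
Step 31. [r1c6∈{5}] nothing but 5 survives at r1c6 ⇒ r1c6=5.
Step 32. [r4c3∈{4}] r4c3's peers cover all but 4. So r4c3=4.
Step 33. [r4c6∈{1}] r4c6's peers cover all but 1. So r4c6=1.
Step 34. [r4c2∈{7}] r4c2's peers cover all but 7. So r4c2=7.
Step 35. [r6c8∈{2}] nothing but 2 survives at r6c8, so r6c8=2.
Step 36. [r4c9∈{8}] r4c9 is down to just 8, so r4c9=8.
Step 37. [r3c5∈{7}] nothing but 7 survives at r3c5, so r3c5=7.

Answer: 3 8 9 6 2 5 4 7 1 / 7 6 5 9 1 4 8 3 2 / 4 1 2 8 7 3 6 9 5 / 2 7 4 3 9 1 5 6 8 / 5 9 6 7 8 2 3 1 4 / 8 3 1 5 4 6 9 2 7 / 9 4 3 2 5 7 1 8 6 / 6 5 7 1 3 8 2 4 9 / 1 2 8 4 6 9 7 5 3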